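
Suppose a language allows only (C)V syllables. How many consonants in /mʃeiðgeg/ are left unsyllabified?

Syllabifying with onset maximization leaves /m/, /ð/, /g/ stranded (no codas are permitted; onsets are limited to one consonant).

3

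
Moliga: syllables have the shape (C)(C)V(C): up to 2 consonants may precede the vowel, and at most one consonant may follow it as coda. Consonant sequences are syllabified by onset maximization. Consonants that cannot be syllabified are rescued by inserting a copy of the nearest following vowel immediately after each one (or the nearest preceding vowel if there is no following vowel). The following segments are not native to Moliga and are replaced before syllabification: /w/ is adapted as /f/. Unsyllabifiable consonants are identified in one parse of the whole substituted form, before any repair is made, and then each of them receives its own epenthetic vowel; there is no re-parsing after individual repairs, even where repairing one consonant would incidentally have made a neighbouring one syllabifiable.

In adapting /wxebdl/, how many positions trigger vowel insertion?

2

After substitution the input is /fxebdl/.
The unsyllabifiable consonants are /d/, /l/; each receives one epenthetic vowel.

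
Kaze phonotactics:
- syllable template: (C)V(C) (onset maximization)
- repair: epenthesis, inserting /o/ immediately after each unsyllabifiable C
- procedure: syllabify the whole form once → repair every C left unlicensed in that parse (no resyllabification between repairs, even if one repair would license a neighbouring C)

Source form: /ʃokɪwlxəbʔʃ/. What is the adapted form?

ʃokɪwloxəbʔoʃo

The consonants /l/, /ʔ/, /ʃ/ cannot be parsed into a legal (C)V(C) syllable (at most one coda consonant is licensed; onsets are limited to one consonant).
Epenthesis after each stranded consonant: /l/ → /lo/, /ʔ/ → /ʔo/, /ʃ/ → /ʃo/.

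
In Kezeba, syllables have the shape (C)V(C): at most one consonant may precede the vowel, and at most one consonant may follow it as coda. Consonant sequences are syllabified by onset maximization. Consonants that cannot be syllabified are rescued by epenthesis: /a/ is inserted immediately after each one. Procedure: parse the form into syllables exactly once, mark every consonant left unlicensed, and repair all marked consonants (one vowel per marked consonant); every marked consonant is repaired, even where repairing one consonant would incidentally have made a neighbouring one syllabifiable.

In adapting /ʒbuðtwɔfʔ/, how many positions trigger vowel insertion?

The unsyllabifiable consonants are /ʒ/, /t/, /ʔ/; each receives one epenthetic vowel.

3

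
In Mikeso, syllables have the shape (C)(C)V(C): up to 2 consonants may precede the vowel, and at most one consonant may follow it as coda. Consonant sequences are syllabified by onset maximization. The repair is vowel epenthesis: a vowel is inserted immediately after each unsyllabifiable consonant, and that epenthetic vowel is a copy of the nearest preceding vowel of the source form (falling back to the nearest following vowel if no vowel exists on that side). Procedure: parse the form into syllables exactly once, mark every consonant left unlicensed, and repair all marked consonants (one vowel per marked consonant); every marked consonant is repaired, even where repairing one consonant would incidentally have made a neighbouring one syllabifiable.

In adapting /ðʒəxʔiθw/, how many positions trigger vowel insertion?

1

The unsyllabifiable consonants are /w/; each receives one epenthetic vowel.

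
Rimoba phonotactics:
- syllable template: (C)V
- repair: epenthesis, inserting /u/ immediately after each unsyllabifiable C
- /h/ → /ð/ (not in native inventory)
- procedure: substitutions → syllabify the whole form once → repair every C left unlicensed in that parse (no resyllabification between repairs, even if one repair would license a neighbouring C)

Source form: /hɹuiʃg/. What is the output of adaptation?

Substitution: /h/ → /ð/, giving /ðɹuiʃg/.
Under (C)V, the unsyllabifiable consonants are /ð/, /ʃ/, /g/ (no codas are permitted; onsets are limited to one consonant).
Inserting the epenthetic vowel yields /ð/ → /ðu/, /ʃ/ → /ʃu/, /g/ → /gu/.

ðuɹuiʃugu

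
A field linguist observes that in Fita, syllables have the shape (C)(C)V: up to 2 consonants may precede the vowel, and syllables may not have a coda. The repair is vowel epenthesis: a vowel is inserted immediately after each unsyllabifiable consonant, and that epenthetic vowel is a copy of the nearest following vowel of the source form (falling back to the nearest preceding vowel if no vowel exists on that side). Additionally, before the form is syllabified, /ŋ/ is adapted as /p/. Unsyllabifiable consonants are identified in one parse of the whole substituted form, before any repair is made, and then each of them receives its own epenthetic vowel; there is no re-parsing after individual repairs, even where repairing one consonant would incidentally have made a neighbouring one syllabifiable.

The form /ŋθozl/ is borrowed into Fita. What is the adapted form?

Substitution: /ŋ/ → /p/, giving /pθozl/.
Under (C)(C)V, the unsyllabifiable consonants are /z/, /l/ (no codas are permitted; onsets may contain at most 2 consonants).
Each unlicensed consonant becomes the onset of a new syllable: /z/ → /zo/, /l/ → /lo/.

pθozolo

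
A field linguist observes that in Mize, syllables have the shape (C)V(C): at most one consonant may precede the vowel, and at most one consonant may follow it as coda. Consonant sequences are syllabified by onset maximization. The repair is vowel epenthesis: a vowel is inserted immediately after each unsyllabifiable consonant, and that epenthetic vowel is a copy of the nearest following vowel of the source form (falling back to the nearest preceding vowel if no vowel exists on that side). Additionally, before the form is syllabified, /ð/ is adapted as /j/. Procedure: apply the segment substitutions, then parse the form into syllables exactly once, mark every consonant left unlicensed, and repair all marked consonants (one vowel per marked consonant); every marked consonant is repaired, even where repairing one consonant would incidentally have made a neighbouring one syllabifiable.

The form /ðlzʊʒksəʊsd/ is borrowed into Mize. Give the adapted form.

jʊlʊzʊʒkəsəʊsdʊ

Substitution: /ð/ → /j/, giving /jlzʊʒksəʊsd/.
Under (C)V(C), the unsyllabifiable consonants are /j/, /l/, /k/, /d/ (at most one coda consonant is licensed; onsets are limited to one consonant).
Epenthesis after each stranded consonant: /j/ → /jʊ/, /l/ → /lʊ/, /k/ → /kə/, /d/ → /dʊ/.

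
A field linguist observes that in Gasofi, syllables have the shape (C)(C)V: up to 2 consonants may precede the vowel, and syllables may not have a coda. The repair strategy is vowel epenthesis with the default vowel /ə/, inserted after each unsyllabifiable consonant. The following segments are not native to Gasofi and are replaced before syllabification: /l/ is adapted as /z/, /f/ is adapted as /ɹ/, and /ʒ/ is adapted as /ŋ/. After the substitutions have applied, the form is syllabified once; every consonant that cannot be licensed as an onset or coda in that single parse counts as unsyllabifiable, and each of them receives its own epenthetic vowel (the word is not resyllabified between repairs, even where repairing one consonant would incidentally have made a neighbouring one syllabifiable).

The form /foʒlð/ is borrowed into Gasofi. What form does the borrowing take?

Substitution: /f/ → /ɹ/, /ʒ/ → /ŋ/, /l/ → /z/, giving /ɹoŋzð/.
Under (C)(C)V, the unsyllabifiable consonants are /ŋ/, /z/, /ð/ (no codas are permitted; onsets may contain at most 2 consonants).
Inserting the epenthetic vowel yields /ŋ/ → /ŋə/, /z/ → /zə/, /ð/ → /ðə/.

ɹoŋəzəðə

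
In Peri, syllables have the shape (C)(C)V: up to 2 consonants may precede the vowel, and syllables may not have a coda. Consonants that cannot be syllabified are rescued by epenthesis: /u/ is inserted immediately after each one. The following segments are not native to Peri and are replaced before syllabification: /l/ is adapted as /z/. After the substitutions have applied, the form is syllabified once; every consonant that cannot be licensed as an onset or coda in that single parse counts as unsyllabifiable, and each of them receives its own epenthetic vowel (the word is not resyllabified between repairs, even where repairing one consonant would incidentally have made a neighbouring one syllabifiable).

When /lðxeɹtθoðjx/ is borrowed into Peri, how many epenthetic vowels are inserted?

After substitution the input is /zðxeɹtθoðjx/.
The unsyllabifiable consonants are /z/, /ɹ/, /ð/, /j/, /x/; each receives one epenthetic vowel.

5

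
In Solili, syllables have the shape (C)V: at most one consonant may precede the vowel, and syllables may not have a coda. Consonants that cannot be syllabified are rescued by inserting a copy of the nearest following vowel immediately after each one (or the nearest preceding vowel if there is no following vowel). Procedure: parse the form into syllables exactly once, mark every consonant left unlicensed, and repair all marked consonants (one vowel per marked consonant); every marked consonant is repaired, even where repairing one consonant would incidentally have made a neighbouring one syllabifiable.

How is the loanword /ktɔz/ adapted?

The consonants /k/, /z/ cannot be parsed into a legal (C)V syllable (no codas are permitted; onsets are limited to one consonant).
Epenthesis after each stranded consonant: /k/ → /kɔ/, /z/ → /zɔ/.

kɔtɔzɔ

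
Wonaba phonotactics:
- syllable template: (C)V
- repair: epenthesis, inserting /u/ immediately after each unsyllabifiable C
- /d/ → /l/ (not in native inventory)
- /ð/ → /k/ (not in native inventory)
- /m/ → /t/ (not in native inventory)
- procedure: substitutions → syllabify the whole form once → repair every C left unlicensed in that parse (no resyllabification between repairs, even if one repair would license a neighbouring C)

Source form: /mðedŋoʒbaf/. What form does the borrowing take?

tukeluŋoʒubafu

Substitution: /m/ → /t/, /ð/ → /k/, /d/ → /l/, giving /tkelŋoʒbaf/.
Syllabifying with onset maximization leaves /t/, /l/, /ʒ/, /f/ stranded (no codas are permitted; onsets are limited to one consonant).
Inserting the epenthetic vowel yields /t/ → /tu/, /l/ → /lu/, /ʒ/ → /ʒu/, /f/ → /fu/.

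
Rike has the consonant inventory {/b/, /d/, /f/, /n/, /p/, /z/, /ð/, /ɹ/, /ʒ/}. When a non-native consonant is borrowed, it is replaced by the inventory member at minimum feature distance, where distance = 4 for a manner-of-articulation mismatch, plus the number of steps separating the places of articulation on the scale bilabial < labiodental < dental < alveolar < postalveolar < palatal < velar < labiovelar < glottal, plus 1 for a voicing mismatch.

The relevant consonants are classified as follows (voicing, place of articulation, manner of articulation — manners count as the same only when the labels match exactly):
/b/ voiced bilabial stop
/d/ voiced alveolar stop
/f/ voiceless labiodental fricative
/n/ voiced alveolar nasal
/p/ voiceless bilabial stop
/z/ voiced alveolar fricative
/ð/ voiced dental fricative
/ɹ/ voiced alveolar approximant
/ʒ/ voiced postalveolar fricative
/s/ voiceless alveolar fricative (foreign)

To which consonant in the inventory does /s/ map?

/z/ is closest: same manner (fricative), place distance 0 (alveolar→alveolar), voicing differs (+1); total 1. Next closest is /f/ at distance 2.

z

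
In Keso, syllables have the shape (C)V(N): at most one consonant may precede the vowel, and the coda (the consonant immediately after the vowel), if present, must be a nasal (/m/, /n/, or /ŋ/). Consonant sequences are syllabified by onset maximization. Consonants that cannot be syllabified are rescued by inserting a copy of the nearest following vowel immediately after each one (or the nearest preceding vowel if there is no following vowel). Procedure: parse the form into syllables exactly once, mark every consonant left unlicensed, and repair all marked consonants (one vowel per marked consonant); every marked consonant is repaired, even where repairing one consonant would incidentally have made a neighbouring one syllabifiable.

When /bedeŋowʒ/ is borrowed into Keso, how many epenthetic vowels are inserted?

2

The unsyllabifiable consonants are /w/, /ʒ/; each receives one epenthetic vowel.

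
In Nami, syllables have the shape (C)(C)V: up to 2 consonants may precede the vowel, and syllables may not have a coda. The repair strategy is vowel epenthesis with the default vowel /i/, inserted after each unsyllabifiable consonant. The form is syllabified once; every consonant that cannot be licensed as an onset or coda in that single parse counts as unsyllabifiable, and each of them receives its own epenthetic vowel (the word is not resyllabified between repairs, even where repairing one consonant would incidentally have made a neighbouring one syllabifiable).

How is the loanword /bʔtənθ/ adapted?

The consonants /b/, /n/, /θ/ cannot be parsed into a legal (C)(C)V syllable (no codas are permitted; onsets may contain at most 2 consonants).
Epenthesis after each stranded consonant: /b/ → /bi/, /n/ → /ni/, /θ/ → /θi/.

biʔtəniθi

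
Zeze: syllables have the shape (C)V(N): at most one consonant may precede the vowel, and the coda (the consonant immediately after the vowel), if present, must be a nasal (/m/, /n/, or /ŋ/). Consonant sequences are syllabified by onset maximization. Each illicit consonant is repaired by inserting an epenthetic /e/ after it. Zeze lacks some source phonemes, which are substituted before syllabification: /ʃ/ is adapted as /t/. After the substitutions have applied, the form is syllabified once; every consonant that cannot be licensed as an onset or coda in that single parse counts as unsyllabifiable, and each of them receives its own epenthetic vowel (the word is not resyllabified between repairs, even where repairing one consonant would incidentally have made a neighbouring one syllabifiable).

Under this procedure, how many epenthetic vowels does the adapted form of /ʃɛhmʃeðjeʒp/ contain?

After substitution the input is /tɛhmteðjeʒp/.
The unsyllabifiable consonants are /h/, /m/, /ð/, /ʒ/, /p/; each receives one epenthetic vowel.

5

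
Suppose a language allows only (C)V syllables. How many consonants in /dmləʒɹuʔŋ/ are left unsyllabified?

5

Under (C)V, the unsyllabifiable consonants are /d/, /m/, /ʒ/, /ʔ/, /ŋ/ (no codas are permitted; onsets are limited to one consonant).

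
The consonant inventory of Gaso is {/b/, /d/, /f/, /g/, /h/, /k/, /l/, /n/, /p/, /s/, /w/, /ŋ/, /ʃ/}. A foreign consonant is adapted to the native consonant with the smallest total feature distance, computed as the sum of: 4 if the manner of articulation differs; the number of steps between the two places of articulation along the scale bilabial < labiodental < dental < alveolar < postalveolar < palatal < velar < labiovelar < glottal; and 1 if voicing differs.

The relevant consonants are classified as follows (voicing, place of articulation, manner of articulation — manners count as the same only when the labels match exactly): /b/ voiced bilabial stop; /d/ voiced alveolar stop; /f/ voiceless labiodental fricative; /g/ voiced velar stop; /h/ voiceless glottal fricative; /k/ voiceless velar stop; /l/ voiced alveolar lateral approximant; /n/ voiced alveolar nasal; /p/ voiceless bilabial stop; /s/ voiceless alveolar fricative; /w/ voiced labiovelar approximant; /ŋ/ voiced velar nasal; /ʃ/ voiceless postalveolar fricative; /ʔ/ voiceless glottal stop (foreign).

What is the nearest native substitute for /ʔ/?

/k/ is closest: same manner (stop), place distance 2 (glottal→velar), same voicing; total 2. Next closest is /g/ at distance 3.

k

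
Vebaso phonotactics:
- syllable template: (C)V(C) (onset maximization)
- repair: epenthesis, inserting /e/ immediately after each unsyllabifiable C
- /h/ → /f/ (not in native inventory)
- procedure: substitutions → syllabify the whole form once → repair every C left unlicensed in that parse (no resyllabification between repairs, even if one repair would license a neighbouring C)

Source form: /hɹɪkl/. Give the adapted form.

feɹɪkle

Substitution: /h/ → /f/, giving /fɹɪkl/.
The consonants /f/, /l/ cannot be parsed into a legal (C)V(C) syllable (at most one coda consonant is licensed; onsets are limited to one consonant).
Each unlicensed consonant becomes the onset of a new syllable: /f/ → /fe/, /l/ → /le/.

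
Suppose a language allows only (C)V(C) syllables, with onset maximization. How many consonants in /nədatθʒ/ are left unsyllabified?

2

The consonants /θ/, /ʒ/ cannot be parsed into a legal (C)V(C) syllable (at most one coda consonant is licensed; onsets are limited to one consonant).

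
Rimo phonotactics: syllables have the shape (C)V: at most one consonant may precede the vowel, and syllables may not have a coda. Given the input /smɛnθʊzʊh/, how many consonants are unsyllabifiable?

3

Under (C)V, the unsyllabifiable consonants are /s/, /n/, /h/ (no codas are permitted; onsets are limited to one consonant).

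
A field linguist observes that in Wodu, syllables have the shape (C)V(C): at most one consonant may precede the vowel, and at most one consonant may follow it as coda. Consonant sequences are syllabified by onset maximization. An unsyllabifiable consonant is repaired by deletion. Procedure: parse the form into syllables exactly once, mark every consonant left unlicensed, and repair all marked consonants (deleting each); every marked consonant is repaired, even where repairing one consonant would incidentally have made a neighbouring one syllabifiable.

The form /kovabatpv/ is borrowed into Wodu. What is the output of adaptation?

Under (C)V(C), the unsyllabifiable consonants are /p/, /v/ (at most one coda consonant is licensed; onsets are limited to one consonant).
Deletion applies to /p/, /v/.

kovabat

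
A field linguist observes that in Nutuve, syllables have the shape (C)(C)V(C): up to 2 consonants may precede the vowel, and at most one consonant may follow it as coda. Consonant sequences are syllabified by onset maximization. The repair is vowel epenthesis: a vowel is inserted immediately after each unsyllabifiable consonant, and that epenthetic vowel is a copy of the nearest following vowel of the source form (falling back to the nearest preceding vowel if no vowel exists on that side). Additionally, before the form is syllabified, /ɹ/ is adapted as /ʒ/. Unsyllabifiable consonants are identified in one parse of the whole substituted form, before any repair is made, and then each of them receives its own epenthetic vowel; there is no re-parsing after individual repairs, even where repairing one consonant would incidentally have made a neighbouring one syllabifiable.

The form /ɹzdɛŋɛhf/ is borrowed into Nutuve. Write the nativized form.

ʒɛzdɛŋɛhfɛ

Substitution: /ɹ/ → /ʒ/, giving /ʒzdɛŋɛhf/.
Syllabifying with onset maximization leaves /ʒ/, /f/ stranded (at most one coda consonant is licensed; onsets may contain at most 2 consonants).
Each unlicensed consonant becomes the onset of a new syllable: /ʒ/ → /ʒɛ/, /f/ → /fɛ/.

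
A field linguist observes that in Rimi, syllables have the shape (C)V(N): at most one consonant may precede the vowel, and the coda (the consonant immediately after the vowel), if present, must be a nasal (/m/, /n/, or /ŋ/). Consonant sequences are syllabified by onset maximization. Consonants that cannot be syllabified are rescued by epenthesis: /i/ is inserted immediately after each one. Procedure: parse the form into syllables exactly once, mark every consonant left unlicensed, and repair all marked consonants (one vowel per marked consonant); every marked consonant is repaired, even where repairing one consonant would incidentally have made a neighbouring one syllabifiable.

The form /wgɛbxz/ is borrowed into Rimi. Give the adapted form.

wigɛbixizi

The consonants /w/, /b/, /x/, /z/ cannot be parsed into a legal (C)V(N) syllable (only a nasal (/m/, /n/, or /ŋ/) is licensed in coda position; onsets are limited to one consonant).
Epenthesis after each stranded consonant: /w/ → /wi/, /b/ → /bi/, /x/ → /xi/, /z/ → /zi/.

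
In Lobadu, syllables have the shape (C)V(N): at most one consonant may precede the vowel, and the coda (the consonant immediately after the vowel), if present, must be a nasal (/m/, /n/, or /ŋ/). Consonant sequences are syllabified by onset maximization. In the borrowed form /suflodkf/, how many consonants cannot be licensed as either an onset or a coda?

4

The consonants /f/, /d/, /k/, /f/ cannot be parsed into a legal (C)V(N) syllable (only a nasal (/m/, /n/, or /ŋ/) is licensed in coda position; onsets are limited to one consonant).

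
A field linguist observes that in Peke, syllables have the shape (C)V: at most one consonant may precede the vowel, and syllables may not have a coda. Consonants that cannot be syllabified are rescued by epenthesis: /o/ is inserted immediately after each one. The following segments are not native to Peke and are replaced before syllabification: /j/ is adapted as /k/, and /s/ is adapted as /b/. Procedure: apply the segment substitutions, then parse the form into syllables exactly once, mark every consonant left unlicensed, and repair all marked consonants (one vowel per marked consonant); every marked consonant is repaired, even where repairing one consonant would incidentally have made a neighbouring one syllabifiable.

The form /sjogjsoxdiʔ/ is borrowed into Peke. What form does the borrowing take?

bokogokoboxodiʔo

Substitution: /s/ → /b/, /j/ → /k/, giving /bkogkboxdiʔ/.
The consonants /b/, /g/, /k/, /x/, /ʔ/ cannot be parsed into a legal (C)V syllable (no codas are permitted; onsets are limited to one consonant).
Epenthesis after each stranded consonant: /b/ → /bo/, /g/ → /go/, /k/ → /ko/, /x/ → /xo/, /ʔ/ → /ʔo/.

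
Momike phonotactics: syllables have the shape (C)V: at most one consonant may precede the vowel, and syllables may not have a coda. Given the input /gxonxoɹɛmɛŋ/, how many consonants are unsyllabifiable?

3

Syllabifying with onset maximization leaves /g/, /n/, /ŋ/ stranded (no codas are permitted; onsets are limited to one consonant).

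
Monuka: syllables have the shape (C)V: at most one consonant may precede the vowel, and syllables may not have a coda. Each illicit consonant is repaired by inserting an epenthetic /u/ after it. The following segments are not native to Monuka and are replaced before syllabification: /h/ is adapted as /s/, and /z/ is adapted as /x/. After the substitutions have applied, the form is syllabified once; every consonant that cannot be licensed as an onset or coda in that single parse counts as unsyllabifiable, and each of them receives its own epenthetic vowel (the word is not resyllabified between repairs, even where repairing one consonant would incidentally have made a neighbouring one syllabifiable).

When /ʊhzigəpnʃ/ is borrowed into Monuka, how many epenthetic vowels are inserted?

After substitution the input is /ʊsxigəpnʃ/.
The unsyllabifiable consonants are /s/, /p/, /n/, /ʃ/; each receives one epenthetic vowel.

4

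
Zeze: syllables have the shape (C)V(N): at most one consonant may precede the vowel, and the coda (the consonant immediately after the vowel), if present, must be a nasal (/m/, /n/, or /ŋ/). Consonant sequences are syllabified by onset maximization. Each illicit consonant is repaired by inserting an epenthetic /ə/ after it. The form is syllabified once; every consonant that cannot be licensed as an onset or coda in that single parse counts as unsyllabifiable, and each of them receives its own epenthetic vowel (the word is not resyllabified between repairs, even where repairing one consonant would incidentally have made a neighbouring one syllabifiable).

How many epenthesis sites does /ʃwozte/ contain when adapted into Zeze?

2

The unsyllabifiable consonants are /ʃ/, /z/; each receives one epenthetic vowel.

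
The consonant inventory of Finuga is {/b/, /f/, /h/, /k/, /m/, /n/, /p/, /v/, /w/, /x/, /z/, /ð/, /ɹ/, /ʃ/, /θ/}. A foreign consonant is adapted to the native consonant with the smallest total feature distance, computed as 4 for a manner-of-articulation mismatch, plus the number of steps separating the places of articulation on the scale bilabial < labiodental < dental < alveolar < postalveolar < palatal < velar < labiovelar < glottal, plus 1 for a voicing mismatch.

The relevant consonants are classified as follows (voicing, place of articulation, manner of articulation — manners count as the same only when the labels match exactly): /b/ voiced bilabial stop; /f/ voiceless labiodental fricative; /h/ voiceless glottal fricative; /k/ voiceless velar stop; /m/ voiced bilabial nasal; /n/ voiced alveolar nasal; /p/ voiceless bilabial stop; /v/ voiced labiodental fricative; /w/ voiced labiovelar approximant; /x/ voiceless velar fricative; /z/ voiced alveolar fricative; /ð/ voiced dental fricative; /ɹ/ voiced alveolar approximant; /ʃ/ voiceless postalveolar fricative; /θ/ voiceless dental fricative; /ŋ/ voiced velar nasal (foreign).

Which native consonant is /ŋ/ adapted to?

/n/ is closest: same manner (nasal), place distance 3 (velar→alveolar), same voicing; total 3. Next closest is /k/ at distance 5.

n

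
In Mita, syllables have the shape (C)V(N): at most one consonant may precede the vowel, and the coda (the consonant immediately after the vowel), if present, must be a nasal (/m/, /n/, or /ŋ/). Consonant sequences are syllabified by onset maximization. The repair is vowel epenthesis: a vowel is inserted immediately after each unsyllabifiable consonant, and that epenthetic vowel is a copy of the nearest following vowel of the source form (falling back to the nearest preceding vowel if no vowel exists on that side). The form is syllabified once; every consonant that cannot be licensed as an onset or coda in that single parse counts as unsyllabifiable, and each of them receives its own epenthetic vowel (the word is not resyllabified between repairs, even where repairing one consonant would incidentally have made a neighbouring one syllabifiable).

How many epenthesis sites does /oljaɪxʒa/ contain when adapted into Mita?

The unsyllabifiable consonants are /l/, /x/; each receives one epenthetic vowel.

2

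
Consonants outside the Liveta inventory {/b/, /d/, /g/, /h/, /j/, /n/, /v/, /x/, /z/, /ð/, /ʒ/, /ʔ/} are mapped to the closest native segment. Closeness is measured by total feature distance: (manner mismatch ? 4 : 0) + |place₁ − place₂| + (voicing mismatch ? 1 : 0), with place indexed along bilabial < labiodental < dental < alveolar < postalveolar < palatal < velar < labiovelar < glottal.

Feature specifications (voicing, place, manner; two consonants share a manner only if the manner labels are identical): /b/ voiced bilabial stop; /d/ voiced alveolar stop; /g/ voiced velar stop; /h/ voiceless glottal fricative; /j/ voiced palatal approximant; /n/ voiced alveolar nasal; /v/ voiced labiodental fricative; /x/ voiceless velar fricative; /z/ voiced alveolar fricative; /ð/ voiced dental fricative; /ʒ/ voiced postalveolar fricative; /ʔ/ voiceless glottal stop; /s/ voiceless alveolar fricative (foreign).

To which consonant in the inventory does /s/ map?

z

/z/ is closest: same manner (fricative), place distance 0 (alveolar→alveolar), voicing differs (+1); total 1. Next closest is /ð/ at distance 2.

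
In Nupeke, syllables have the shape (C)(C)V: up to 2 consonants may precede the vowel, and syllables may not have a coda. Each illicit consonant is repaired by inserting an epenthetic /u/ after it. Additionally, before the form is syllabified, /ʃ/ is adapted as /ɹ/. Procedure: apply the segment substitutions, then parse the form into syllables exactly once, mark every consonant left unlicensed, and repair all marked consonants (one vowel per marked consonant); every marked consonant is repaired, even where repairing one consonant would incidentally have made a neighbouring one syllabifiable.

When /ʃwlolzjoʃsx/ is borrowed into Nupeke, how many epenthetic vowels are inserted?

5

After substitution the input is /ɹwlolzjoɹsx/.
The unsyllabifiable consonants are /ɹ/, /l/, /ɹ/, /s/, /x/; each receives one epenthetic vowel.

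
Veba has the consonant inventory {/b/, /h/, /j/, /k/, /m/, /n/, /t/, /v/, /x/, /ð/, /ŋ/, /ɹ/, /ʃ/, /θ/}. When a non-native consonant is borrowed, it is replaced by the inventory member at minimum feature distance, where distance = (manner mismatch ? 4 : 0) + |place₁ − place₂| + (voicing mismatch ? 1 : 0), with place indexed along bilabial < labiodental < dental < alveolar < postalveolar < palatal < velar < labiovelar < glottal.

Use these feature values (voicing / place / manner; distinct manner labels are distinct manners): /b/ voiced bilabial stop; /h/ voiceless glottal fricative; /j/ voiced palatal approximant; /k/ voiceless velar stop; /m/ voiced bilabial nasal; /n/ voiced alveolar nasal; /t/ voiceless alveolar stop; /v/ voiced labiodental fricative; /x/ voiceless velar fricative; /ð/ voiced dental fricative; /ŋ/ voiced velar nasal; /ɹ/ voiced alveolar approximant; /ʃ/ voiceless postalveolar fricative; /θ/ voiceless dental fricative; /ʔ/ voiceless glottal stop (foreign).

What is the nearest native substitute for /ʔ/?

/k/ is closest: same manner (stop), place distance 2 (glottal→velar), same voicing; total 2. Next closest is /h/ at distance 4.

k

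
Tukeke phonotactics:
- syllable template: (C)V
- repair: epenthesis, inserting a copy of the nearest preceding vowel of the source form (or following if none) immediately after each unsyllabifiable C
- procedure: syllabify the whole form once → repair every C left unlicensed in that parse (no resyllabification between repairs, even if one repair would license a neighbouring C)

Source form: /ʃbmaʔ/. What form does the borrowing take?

ʃabamaʔa

Under (C)V, the unsyllabifiable consonants are /ʃ/, /b/, /ʔ/ (no codas are permitted; onsets are limited to one consonant).
Inserting the epenthetic vowel yields /ʃ/ → /ʃa/, /b/ → /ba/, /ʔ/ → /ʔa/.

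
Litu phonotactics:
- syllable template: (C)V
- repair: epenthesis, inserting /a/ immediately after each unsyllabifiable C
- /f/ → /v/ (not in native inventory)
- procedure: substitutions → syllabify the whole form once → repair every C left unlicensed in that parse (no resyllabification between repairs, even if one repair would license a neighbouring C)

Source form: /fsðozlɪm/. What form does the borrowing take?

Substitution: /f/ → /v/, giving /vsðozlɪm/.
The consonants /v/, /s/, /z/, /m/ cannot be parsed into a legal (C)V syllable (no codas are permitted; onsets are limited to one consonant).
Inserting the epenthetic vowel yields /v/ → /va/, /s/ → /sa/, /z/ → /za/, /m/ → /ma/.

vasaðozalɪma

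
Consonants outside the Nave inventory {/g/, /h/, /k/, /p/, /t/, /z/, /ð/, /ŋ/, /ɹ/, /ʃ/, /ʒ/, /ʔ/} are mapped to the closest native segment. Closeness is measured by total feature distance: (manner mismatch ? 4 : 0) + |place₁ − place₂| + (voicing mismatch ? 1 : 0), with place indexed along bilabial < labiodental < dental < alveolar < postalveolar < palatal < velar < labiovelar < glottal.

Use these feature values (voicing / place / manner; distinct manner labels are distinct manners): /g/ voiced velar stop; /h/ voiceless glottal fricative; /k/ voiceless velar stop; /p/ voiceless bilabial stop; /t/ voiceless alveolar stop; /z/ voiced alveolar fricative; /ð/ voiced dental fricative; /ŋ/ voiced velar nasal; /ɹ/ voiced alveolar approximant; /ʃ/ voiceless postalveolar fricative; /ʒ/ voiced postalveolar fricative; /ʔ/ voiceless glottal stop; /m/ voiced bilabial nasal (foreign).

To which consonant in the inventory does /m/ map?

/p/ is closest: manner differs (nasal→stop, +4), place distance 0 (bilabial→bilabial), voicing differs (+1); total 5. Next closest is /ð/ at distance 6.

p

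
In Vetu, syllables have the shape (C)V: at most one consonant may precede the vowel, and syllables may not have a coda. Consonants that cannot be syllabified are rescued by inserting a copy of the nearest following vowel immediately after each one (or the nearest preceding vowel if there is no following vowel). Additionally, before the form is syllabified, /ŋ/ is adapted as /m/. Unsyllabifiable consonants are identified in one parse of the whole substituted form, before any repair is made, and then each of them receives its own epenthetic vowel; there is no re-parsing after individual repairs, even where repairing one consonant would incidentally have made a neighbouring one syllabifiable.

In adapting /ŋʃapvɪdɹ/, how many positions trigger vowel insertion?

After substitution the input is /mʃapvɪdɹ/.
The unsyllabifiable consonants are /m/, /p/, /d/, /ɹ/; each receives one epenthetic vowel.

4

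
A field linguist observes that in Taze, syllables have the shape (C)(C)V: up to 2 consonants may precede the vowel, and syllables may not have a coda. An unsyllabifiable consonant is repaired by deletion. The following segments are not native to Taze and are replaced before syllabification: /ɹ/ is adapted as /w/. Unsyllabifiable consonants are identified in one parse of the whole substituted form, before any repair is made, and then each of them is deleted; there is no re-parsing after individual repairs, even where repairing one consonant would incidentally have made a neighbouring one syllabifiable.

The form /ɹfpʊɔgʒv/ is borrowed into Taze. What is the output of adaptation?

Substitution: /ɹ/ → /w/, giving /wfpʊɔgʒv/.
The consonants /w/, /g/, /ʒ/, /v/ cannot be parsed into a legal (C)(C)V syllable (no codas are permitted; onsets may contain at most 2 consonants).
Deleting the stranded consonants removes /w/, /g/, /ʒ/, /v/.

fpʊɔ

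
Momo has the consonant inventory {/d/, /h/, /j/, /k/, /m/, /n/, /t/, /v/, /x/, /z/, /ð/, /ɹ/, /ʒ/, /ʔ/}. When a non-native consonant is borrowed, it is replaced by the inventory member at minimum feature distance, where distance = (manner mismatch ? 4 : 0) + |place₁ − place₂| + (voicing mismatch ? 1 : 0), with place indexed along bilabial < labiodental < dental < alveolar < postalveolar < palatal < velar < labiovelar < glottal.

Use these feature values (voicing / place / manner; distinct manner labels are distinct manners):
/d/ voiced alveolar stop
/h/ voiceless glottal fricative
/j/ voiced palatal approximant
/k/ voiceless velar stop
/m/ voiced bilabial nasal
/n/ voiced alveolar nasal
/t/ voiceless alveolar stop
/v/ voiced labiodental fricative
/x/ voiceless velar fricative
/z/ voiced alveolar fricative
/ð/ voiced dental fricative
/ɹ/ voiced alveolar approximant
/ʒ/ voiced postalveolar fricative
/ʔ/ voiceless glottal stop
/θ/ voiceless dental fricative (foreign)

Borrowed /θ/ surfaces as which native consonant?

/ð/ is closest: same manner (fricative), place distance 0 (dental→dental), voicing differs (+1); total 1. Next closest is /v/ at distance 2.

ð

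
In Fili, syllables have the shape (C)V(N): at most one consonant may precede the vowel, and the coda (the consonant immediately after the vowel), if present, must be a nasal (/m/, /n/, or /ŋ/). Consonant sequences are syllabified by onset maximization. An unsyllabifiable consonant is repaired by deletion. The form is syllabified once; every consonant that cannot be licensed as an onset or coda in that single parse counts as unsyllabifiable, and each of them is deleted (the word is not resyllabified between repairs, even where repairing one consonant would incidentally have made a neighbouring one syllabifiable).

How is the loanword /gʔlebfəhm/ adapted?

lefə

Under (C)V(N), the unsyllabifiable consonants are /g/, /ʔ/, /b/, /h/, /m/ (only a nasal (/m/, /n/, or /ŋ/) is licensed in coda position; onsets are limited to one consonant).
Each unlicensed consonant is deleted: /g/, /ʔ/, /b/, /h/, /m/.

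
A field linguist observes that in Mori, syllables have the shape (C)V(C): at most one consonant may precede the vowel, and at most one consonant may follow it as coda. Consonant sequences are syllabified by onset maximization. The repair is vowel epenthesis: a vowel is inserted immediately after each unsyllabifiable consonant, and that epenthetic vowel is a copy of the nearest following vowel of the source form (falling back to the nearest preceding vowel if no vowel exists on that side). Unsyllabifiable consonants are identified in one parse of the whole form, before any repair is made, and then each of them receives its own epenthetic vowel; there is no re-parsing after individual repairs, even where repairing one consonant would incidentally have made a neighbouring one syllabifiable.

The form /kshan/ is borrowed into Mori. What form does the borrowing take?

Syllabifying with onset maximization leaves /k/, /s/ stranded (at most one coda consonant is licensed; onsets are limited to one consonant).
Epenthesis after each stranded consonant: /k/ → /ka/, /s/ → /sa/.

kasahan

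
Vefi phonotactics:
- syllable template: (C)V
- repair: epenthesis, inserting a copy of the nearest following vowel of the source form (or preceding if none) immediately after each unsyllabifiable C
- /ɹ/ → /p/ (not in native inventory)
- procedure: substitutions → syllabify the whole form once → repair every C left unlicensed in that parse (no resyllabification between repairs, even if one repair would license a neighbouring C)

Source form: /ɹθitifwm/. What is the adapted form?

piθitifiwimi

Substitution: /ɹ/ → /p/, giving /pθitifwm/.
Under (C)V, the unsyllabifiable consonants are /p/, /f/, /w/, /m/ (no codas are permitted; onsets are limited to one consonant).
Epenthesis after each stranded consonant: /p/ → /pi/, /f/ → /fi/, /w/ → /wi/, /m/ → /mi/.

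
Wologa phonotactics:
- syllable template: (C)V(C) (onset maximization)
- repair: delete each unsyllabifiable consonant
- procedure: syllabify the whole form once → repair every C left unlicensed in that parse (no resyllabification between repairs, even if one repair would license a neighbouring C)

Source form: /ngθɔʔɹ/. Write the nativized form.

Syllabifying with onset maximization leaves /n/, /g/, /ɹ/ stranded (at most one coda consonant is licensed; onsets are limited to one consonant).
Each unlicensed consonant is deleted: /n/, /g/, /ɹ/.

θɔʔ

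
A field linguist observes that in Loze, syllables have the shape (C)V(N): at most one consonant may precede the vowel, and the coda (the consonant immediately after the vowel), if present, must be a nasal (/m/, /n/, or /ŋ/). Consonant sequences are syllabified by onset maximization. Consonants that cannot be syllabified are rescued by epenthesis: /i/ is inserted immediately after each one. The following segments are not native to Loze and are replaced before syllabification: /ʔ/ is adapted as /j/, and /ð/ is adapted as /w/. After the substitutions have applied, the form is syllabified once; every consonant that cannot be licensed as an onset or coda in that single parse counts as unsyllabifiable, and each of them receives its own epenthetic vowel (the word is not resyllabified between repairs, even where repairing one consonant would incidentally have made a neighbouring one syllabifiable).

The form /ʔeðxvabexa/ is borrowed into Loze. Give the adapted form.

jewixivabexa

Substitution: /ʔ/ → /j/, /ð/ → /w/, giving /jewxvabexa/.
Under (C)V(N), the unsyllabifiable consonants are /w/, /x/ (only a nasal (/m/, /n/, or /ŋ/) is licensed in coda position; onsets are limited to one consonant).
Each unlicensed consonant becomes the onset of a new syllable: /w/ → /wi/, /x/ → /xi/.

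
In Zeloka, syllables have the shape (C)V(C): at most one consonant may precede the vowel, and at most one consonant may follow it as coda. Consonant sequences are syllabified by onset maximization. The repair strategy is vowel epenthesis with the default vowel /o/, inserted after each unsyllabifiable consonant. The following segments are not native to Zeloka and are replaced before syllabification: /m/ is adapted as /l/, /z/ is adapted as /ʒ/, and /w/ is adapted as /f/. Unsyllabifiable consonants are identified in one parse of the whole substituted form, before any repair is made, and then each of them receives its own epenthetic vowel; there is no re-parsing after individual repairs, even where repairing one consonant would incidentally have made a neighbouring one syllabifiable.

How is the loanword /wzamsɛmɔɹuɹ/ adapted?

Substitution: /w/ → /f/, /z/ → /ʒ/, /m/ → /l/, giving /fʒalsɛlɔɹuɹ/.
Under (C)V(C), the unsyllabifiable consonants are /f/ (at most one coda consonant is licensed; onsets are limited to one consonant).
Each unlicensed consonant becomes the onset of a new syllable: /f/ → /fo/.

foʒalsɛlɔɹuɹ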